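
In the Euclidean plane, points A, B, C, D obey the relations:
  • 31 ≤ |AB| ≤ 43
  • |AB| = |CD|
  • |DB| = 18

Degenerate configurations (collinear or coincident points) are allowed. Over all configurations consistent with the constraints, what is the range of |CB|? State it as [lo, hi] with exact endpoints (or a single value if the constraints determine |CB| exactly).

|AB| ∈ [31, 43]
|BD| ∈ {18}
|CD| ∈ [31, 43]
|AD| ∈ [13, 61]
|BC| ∈ [13, 61]
|AC| ∈ [0, 104]

|CB| ∈ [13, 61]  (≈ [13.0000, 61.0000])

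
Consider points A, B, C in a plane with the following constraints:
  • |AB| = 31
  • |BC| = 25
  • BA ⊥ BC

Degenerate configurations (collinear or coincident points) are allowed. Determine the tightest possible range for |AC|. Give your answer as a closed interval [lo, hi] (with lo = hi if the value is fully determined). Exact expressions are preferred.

|AB| ∈ {31}
|BC| ∈ {25}
|AC| ∈ {√(1586)}

|AC| = √(1586)  (≈ 39.8246)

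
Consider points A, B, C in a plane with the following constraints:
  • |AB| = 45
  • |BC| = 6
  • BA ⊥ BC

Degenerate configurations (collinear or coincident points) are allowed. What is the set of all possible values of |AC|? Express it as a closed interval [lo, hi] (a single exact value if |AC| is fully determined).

|AC| = 3·√(229)  (≈ 45.3982)

|AB| ∈ {45}
|BC| ∈ {6}
|AC| ∈ {3·√(229)}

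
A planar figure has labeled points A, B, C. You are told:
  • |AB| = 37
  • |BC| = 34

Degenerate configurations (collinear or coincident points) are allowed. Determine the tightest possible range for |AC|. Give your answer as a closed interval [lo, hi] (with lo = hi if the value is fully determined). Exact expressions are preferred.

|AC| ∈ [3, 71]  (≈ [3.0000, 71.0000])

|AB| ∈ {37}
|BC| ∈ {34}
|AC| ∈ [3, 71]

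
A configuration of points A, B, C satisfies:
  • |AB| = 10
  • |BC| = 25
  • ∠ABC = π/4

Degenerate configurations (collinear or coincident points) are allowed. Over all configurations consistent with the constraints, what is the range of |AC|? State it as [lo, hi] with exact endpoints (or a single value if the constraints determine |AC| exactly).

|AC| = 5·√(29 - 10·√(2))  (≈ 19.2730)

|AB| ∈ {10}
|BC| ∈ {25}
|AC| ∈ {5·√(29 - 10·√(2))}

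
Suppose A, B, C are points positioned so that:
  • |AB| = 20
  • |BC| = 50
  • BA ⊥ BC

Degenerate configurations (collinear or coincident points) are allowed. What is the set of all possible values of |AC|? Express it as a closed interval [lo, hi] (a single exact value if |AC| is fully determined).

|AB| ∈ {20}
|BC| ∈ {50}
|AC| ∈ {10·√(29)}

|AC| = 10·√(29)  (≈ 53.8516)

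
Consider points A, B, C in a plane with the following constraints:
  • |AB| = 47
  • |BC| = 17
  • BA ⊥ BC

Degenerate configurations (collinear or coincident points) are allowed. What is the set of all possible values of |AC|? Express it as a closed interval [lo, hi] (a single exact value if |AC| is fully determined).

|AB| ∈ {47}
|BC| ∈ {17}
|AC| ∈ {√(2498)}

|AC| = √(2498)  (≈ 49.9800)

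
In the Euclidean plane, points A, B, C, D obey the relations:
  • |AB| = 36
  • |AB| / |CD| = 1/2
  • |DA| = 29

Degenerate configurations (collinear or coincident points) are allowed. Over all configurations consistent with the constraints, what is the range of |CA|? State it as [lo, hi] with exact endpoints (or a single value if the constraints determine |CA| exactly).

|AB| ∈ {36}
|AD| ∈ {29}
|CD| ∈ {72}
|BD| ∈ [7, 65]
|AC| ∈ [43, 101]
|BC| ∈ [7, 137]

|CA| ∈ [43, 101]  (≈ [43.0000, 101.0000])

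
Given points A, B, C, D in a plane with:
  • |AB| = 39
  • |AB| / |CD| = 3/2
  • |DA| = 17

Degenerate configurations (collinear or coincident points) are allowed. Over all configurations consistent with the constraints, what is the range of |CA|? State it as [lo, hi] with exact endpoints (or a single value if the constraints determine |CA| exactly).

|CA| ∈ [9, 43]  (≈ [9.0000, 43.0000])

|AB| ∈ {39}
|AD| ∈ {17}
|CD| ∈ {26}
|BD| ∈ [22, 56]
|AC| ∈ [9, 43]
|BC| ∈ [0, 82]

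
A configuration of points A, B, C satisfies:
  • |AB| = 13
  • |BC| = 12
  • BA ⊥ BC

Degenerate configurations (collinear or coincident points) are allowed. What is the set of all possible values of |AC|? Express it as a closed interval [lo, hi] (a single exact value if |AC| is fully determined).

|AB| ∈ {13}
|BC| ∈ {12}
|AC| ∈ {√(313)}

|AC| = √(313)  (≈ 17.6918)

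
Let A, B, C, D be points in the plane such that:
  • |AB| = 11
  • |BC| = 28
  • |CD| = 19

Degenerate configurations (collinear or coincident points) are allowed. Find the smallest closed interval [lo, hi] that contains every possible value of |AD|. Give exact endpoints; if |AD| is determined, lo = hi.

|AD| ∈ [0, 58]  (≈ [0.0000, 58.0000])

|AB| ∈ {11}
|BC| ∈ {28}
|CD| ∈ {19}
|AC| ∈ [17, 39]
|BD| ∈ [9, 47]
|AD| ∈ [0, 58]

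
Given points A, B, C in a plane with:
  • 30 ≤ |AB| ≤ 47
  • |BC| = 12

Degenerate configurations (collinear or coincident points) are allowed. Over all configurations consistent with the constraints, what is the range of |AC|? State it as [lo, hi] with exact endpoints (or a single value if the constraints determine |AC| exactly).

|AC| ∈ [18, 59]  (≈ [18.0000, 59.0000])

|AB| ∈ [30, 47]
|BC| ∈ {12}
|AC| ∈ [18, 59]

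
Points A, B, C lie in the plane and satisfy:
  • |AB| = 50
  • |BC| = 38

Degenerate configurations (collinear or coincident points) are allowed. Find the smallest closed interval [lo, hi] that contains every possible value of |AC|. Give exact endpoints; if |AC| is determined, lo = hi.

|AC| ∈ [12, 88]  (≈ [12.0000, 88.0000])

|AB| ∈ {50}
|BC| ∈ {38}
|AC| ∈ [12, 88]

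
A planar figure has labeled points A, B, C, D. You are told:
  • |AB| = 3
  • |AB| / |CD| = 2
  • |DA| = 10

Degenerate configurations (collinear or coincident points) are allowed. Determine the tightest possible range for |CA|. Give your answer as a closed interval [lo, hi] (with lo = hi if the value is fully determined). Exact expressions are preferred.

|AB| ∈ {3}
|AD| ∈ {10}
|CD| ∈ {3/2}
|BD| ∈ [7, 13]
|AC| ∈ [17/2, 23/2]
|BC| ∈ [11/2, 29/2]

|CA| ∈ [17/2, 23/2]  (≈ [8.5000, 11.5000])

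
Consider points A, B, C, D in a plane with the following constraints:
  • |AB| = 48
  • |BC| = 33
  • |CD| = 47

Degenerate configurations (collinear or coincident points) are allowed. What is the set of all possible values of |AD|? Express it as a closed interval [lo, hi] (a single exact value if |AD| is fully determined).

|AD| ∈ [0, 128]  (≈ [0.0000, 128.0000])

|AB| ∈ {48}
|BC| ∈ {33}
|CD| ∈ {47}
|AC| ∈ [15, 81]
|BD| ∈ [14, 80]
|AD| ∈ [0, 128]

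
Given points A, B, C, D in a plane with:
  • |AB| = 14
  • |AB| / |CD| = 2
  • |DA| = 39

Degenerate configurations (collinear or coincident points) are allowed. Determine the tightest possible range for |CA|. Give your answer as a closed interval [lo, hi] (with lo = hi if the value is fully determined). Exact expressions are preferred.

|CA| ∈ [32, 46]  (≈ [32.0000, 46.0000])

|AB| ∈ {14}
|AD| ∈ {39}
|CD| ∈ {7}
|BD| ∈ [25, 53]
|AC| ∈ [32, 46]
|BC| ∈ [18, 60]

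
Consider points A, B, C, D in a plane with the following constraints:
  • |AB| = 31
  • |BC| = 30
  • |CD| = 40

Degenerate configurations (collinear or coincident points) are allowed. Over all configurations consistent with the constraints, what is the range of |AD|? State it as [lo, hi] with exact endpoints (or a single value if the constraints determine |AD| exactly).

|AD| ∈ [0, 101]  (≈ [0.0000, 101.0000])

|AB| ∈ {31}
|BC| ∈ {30}
|CD| ∈ {40}
|AC| ∈ [1, 61]
|BD| ∈ [10, 70]
|AD| ∈ [0, 101]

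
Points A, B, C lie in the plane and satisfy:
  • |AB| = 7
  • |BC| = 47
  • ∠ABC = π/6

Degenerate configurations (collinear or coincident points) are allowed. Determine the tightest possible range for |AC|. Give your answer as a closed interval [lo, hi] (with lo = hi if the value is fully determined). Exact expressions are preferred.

|AC| = √(2258 - 329·√(3))  (≈ 41.0872)

|AB| ∈ {7}
|BC| ∈ {47}
|AC| ∈ {√(2258 - 329·√(3))}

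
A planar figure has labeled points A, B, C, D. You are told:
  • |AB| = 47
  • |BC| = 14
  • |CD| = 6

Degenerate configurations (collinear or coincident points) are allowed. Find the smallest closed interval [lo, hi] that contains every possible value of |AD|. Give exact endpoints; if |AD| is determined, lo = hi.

|AB| ∈ {47}
|BC| ∈ {14}
|CD| ∈ {6}
|AC| ∈ [33, 61]
|BD| ∈ [8, 20]
|AD| ∈ [27, 67]

|AD| ∈ [27, 67]  (≈ [27.0000, 67.0000])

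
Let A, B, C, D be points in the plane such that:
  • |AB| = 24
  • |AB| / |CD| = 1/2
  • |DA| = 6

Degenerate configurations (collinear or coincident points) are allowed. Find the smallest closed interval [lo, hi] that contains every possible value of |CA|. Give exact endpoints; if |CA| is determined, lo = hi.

|AB| ∈ {24}
|AD| ∈ {6}
|CD| ∈ {48}
|BD| ∈ [18, 30]
|AC| ∈ [42, 54]
|BC| ∈ [18, 78]

|CA| ∈ [42, 54]  (≈ [42.0000, 54.0000])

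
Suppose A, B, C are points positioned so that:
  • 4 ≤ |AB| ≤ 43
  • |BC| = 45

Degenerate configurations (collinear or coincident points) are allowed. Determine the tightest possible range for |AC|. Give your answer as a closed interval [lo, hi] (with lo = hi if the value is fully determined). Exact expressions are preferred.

|AC| ∈ [2, 88]  (≈ [2.0000, 88.0000])

|AB| ∈ [4, 43]
|BC| ∈ {45}
|AC| ∈ [2, 88]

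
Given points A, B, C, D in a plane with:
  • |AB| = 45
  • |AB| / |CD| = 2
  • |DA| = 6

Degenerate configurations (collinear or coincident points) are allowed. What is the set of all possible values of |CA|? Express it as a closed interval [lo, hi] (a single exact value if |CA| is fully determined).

|CA| ∈ [33/2, 57/2]  (≈ [16.5000, 28.5000])

|AB| ∈ {45}
|AD| ∈ {6}
|CD| ∈ {45/2}
|BD| ∈ [39, 51]
|AC| ∈ [33/2, 57/2]
|BC| ∈ [33/2, 147/2]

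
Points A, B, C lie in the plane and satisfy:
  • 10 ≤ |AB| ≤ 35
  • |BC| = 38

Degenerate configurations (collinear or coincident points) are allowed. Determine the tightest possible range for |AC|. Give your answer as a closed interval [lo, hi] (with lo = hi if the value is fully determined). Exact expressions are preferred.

|AB| ∈ [10, 35]
|BC| ∈ {38}
|AC| ∈ [3, 73]

|AC| ∈ [3, 73]  (≈ [3.0000, 73.0000])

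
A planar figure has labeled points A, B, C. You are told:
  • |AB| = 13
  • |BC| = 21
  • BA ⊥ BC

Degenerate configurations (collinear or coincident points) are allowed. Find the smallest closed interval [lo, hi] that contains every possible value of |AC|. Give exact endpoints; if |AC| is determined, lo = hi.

|AB| ∈ {13}
|BC| ∈ {21}
|AC| ∈ {√(610)}

|AC| = √(610)  (≈ 24.6982)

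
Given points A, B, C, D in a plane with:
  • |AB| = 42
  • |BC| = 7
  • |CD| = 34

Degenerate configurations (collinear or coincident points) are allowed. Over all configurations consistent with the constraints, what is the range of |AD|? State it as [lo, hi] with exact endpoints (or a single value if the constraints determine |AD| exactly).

|AB| ∈ {42}
|BC| ∈ {7}
|CD| ∈ {34}
|AC| ∈ [35, 49]
|BD| ∈ [27, 41]
|AD| ∈ [1, 83]

|AD| ∈ [1, 83]  (≈ [1.0000, 83.0000])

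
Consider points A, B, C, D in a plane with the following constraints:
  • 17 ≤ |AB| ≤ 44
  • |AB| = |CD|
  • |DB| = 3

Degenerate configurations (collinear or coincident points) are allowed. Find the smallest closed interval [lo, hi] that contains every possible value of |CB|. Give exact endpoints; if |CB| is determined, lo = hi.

|CB| ∈ [14, 47]  (≈ [14.0000, 47.0000])

|AB| ∈ [17, 44]
|BD| ∈ {3}
|CD| ∈ [17, 44]
|AD| ∈ [14, 47]
|BC| ∈ [14, 47]
|AC| ∈ [0, 91]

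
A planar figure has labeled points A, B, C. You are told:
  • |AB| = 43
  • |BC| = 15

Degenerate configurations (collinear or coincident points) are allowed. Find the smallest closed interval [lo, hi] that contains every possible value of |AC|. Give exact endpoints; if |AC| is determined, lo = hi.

|AB| ∈ {43}
|BC| ∈ {15}
|AC| ∈ [28, 58]

|AC| ∈ [28, 58]  (≈ [28.0000, 58.0000])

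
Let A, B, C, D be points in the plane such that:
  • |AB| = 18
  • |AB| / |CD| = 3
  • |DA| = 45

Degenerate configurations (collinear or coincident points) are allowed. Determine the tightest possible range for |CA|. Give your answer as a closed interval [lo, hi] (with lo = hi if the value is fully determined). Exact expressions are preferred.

|AB| ∈ {18}
|AD| ∈ {45}
|CD| ∈ {6}
|BD| ∈ [27, 63]
|AC| ∈ [39, 51]
|BC| ∈ [21, 69]

|CA| ∈ [39, 51]  (≈ [39.0000, 51.0000])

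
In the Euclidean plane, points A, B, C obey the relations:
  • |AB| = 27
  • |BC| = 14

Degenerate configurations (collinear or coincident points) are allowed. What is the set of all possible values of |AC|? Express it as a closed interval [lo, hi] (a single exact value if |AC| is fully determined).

|AB| ∈ {27}
|BC| ∈ {14}
|AC| ∈ [13, 41]

|AC| ∈ [13, 41]  (≈ [13.0000, 41.0000])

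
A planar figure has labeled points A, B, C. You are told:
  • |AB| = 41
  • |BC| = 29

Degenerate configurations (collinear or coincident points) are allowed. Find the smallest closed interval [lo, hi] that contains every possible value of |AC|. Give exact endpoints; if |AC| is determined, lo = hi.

|AC| ∈ [12, 70]  (≈ [12.0000, 70.0000])

|AB| ∈ {41}
|BC| ∈ {29}
|AC| ∈ [12, 70]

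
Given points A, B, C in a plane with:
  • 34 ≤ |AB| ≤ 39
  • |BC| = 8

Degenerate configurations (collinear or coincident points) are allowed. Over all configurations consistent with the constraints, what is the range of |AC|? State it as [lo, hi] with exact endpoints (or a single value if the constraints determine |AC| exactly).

|AC| ∈ [26, 47]  (≈ [26.0000, 47.0000])

|AB| ∈ [34, 39]
|BC| ∈ {8}
|AC| ∈ [26, 47]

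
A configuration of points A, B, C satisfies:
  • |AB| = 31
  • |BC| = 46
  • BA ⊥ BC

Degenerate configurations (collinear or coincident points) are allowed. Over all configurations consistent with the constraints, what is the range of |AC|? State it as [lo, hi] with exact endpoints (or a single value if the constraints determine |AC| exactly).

|AC| = √(3077)  (≈ 55.4707)

|AB| ∈ {31}
|BC| ∈ {46}
|AC| ∈ {√(3077)}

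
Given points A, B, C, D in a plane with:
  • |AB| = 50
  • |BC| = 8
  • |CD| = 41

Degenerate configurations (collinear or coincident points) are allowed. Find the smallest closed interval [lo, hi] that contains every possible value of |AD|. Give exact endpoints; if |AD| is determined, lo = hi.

|AD| ∈ [1, 99]  (≈ [1.0000, 99.0000])

|AB| ∈ {50}
|BC| ∈ {8}
|CD| ∈ {41}
|AC| ∈ [42, 58]
|BD| ∈ [33, 49]
|AD| ∈ [1, 99]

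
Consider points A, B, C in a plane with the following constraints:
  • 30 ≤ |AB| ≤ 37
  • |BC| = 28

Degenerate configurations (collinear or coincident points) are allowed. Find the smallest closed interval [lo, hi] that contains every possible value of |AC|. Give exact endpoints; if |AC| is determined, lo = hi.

|AC| ∈ [2, 65]  (≈ [2.0000, 65.0000])

|AB| ∈ [30, 37]
|BC| ∈ {28}
|AC| ∈ [2, 65]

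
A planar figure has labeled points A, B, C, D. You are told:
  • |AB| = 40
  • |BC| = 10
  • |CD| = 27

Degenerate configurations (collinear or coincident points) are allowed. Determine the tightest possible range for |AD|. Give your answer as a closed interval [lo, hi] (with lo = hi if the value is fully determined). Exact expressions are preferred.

|AB| ∈ {40}
|BC| ∈ {10}
|CD| ∈ {27}
|AC| ∈ [30, 50]
|BD| ∈ [17, 37]
|AD| ∈ [3, 77]

|AD| ∈ [3, 77]  (≈ [3.0000, 77.0000])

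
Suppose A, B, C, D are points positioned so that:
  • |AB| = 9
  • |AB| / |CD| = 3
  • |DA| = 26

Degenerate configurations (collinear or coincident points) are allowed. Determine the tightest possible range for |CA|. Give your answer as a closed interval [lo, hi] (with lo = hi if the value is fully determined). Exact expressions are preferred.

|AB| ∈ {9}
|AD| ∈ {26}
|CD| ∈ {3}
|BD| ∈ [17, 35]
|AC| ∈ [23, 29]
|BC| ∈ [14, 38]

|CA| ∈ [23, 29]  (≈ [23.0000, 29.0000])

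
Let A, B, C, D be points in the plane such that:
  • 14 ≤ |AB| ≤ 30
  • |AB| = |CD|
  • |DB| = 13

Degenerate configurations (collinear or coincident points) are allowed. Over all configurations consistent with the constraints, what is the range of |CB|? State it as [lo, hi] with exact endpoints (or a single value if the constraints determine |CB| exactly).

|CB| ∈ [1, 43]  (≈ [1.0000, 43.0000])

|AB| ∈ [14, 30]
|BD| ∈ {13}
|CD| ∈ [14, 30]
|AD| ∈ [1, 43]
|BC| ∈ [1, 43]
|AC| ∈ [0, 73]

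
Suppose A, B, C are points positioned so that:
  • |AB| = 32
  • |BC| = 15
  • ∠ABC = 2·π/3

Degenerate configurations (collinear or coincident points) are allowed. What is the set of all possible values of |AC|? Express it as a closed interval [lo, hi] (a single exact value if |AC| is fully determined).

|AB| ∈ {32}
|BC| ∈ {15}
|AC| ∈ {√(1729)}

|AC| = √(1729)  (≈ 41.5812)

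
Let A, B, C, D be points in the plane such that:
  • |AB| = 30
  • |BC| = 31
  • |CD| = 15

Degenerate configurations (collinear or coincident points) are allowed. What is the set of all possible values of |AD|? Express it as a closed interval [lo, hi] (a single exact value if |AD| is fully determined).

|AB| ∈ {30}
|BC| ∈ {31}
|CD| ∈ {15}
|AC| ∈ [1, 61]
|BD| ∈ [16, 46]
|AD| ∈ [0, 76]

|AD| ∈ [0, 76]  (≈ [0.0000, 76.0000])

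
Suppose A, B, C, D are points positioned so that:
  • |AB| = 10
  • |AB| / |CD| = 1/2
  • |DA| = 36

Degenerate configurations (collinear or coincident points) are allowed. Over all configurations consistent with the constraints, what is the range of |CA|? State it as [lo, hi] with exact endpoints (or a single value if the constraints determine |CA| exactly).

|AB| ∈ {10}
|AD| ∈ {36}
|CD| ∈ {20}
|BD| ∈ [26, 46]
|AC| ∈ [16, 56]
|BC| ∈ [6, 66]

|CA| ∈ [16, 56]  (≈ [16.0000, 56.0000])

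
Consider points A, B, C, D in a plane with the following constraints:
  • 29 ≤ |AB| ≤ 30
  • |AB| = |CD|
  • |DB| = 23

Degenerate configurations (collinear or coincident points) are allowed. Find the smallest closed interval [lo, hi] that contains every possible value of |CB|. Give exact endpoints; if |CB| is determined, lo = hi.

|AB| ∈ [29, 30]
|BD| ∈ {23}
|CD| ∈ [29, 30]
|AD| ∈ [6, 53]
|BC| ∈ [6, 53]
|AC| ∈ [0, 83]

|CB| ∈ [6, 53]  (≈ [6.0000, 53.0000])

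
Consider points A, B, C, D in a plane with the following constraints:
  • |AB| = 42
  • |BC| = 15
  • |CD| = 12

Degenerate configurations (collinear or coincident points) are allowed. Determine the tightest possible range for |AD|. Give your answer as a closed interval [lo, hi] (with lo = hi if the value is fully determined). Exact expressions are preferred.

|AB| ∈ {42}
|BC| ∈ {15}
|CD| ∈ {12}
|AC| ∈ [27, 57]
|BD| ∈ [3, 27]
|AD| ∈ [15, 69]

|AD| ∈ [15, 69]  (≈ [15.0000, 69.0000])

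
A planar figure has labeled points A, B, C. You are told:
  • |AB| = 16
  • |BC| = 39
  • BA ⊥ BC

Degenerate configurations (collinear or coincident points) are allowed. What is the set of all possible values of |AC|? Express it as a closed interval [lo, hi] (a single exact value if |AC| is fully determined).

|AC| = √(1777)  (≈ 42.1545)

|AB| ∈ {16}
|BC| ∈ {39}
|AC| ∈ {√(1777)}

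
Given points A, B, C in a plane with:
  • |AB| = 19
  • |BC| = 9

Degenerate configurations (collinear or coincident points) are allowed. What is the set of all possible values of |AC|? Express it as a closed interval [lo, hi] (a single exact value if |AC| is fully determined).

|AC| ∈ [10, 28]  (≈ [10.0000, 28.0000])

|AB| ∈ {19}
|BC| ∈ {9}
|AC| ∈ [10, 28]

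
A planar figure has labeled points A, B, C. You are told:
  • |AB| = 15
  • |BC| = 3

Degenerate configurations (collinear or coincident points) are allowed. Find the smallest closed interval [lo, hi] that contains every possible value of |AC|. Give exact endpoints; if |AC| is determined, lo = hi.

|AB| ∈ {15}
|BC| ∈ {3}
|AC| ∈ [12, 18]

|AC| ∈ [12, 18]  (≈ [12.0000, 18.0000])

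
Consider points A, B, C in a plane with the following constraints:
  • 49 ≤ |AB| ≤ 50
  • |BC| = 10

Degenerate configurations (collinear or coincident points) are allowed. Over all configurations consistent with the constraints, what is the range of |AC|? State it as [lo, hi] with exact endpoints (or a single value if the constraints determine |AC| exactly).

|AC| ∈ [39, 60]  (≈ [39.0000, 60.0000])

|AB| ∈ [49, 50]
|BC| ∈ {10}
|AC| ∈ [39, 60]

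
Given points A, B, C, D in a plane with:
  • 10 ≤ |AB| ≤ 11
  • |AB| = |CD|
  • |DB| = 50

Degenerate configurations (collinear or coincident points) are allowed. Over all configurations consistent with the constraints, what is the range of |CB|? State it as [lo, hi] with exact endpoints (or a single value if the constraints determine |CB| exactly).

|CB| ∈ [39, 61]  (≈ [39.0000, 61.0000])

|AB| ∈ [10, 11]
|BD| ∈ {50}
|CD| ∈ [10, 11]
|AD| ∈ [39, 61]
|BC| ∈ [39, 61]
|AC| ∈ [28, 72]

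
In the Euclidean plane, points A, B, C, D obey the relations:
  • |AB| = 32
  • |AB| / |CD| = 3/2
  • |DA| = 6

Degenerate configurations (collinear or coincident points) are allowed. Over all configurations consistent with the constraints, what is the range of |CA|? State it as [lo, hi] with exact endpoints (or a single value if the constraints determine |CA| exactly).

|AB| ∈ {32}
|AD| ∈ {6}
|CD| ∈ {64/3}
|BD| ∈ [26, 38]
|AC| ∈ [46/3, 82/3]
|BC| ∈ [14/3, 178/3]

|CA| ∈ [46/3, 82/3]  (≈ [15.3333, 27.3333])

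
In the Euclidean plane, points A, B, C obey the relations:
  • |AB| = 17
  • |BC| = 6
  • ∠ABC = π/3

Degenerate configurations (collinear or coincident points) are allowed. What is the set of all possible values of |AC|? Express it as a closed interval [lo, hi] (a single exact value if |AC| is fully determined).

|AB| ∈ {17}
|BC| ∈ {6}
|AC| ∈ {√(223)}

|AC| = √(223)  (≈ 14.9332)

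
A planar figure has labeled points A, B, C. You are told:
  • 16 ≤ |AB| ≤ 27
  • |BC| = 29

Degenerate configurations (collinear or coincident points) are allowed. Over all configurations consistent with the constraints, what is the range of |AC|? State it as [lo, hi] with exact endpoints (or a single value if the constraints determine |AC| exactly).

|AB| ∈ [16, 27]
|BC| ∈ {29}
|AC| ∈ [2, 56]

|AC| ∈ [2, 56]  (≈ [2.0000, 56.0000])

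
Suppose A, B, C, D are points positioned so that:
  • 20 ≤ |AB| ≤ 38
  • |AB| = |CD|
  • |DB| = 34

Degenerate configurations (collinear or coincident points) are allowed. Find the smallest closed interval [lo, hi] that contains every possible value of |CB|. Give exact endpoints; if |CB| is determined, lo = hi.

|AB| ∈ [20, 38]
|BD| ∈ {34}
|CD| ∈ [20, 38]
|AD| ∈ [0, 72]
|BC| ∈ [0, 72]
|AC| ∈ [0, 110]

|CB| ∈ [0, 72]  (≈ [0.0000, 72.0000])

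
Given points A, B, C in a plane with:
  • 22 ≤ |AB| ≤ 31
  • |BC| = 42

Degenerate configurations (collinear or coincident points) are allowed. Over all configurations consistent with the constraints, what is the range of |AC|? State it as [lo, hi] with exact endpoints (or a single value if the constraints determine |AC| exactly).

|AC| ∈ [11, 73]  (≈ [11.0000, 73.0000])

|AB| ∈ [22, 31]
|BC| ∈ {42}
|AC| ∈ [11, 73]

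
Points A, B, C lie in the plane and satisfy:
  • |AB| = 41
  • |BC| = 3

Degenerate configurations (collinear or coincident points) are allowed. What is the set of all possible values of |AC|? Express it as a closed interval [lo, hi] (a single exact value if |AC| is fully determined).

|AB| ∈ {41}
|BC| ∈ {3}
|AC| ∈ [38, 44]

|AC| ∈ [38, 44]  (≈ [38.0000, 44.0000])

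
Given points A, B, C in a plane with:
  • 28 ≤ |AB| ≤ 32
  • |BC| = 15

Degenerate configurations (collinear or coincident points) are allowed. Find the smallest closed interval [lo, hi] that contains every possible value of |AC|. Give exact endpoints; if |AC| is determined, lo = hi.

|AB| ∈ [28, 32]
|BC| ∈ {15}
|AC| ∈ [13, 47]

|AC| ∈ [13, 47]  (≈ [13.0000, 47.0000])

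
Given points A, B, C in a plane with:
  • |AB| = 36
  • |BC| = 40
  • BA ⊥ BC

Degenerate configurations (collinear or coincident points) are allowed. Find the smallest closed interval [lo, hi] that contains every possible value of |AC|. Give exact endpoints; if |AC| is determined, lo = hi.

|AB| ∈ {36}
|BC| ∈ {40}
|AC| ∈ {4·√(181)}

|AC| = 4·√(181)  (≈ 53.8145)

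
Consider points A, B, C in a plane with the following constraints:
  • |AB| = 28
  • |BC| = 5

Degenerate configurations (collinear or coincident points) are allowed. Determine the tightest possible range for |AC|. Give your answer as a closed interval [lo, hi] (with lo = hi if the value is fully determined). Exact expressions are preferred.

|AB| ∈ {28}
|BC| ∈ {5}
|AC| ∈ [23, 33]

|AC| ∈ [23, 33]  (≈ [23.0000, 33.0000])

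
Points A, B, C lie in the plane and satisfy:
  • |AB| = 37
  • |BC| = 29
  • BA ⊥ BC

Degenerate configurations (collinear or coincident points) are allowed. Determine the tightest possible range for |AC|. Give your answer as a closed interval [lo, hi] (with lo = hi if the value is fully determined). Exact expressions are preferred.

|AB| ∈ {37}
|BC| ∈ {29}
|AC| ∈ {√(2210)}

|AC| = √(2210)  (≈ 47.0106)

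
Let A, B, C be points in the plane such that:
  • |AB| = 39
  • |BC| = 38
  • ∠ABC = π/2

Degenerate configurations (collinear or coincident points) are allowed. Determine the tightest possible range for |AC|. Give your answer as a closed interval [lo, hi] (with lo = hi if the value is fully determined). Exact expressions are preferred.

|AB| ∈ {39}
|BC| ∈ {38}
|AC| ∈ {√(2965)}

|AC| = √(2965)  (≈ 54.4518)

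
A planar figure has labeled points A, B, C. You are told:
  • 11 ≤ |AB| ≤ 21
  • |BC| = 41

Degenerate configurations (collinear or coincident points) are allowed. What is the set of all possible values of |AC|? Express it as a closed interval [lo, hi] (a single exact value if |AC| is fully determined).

|AC| ∈ [20, 62]  (≈ [20.0000, 62.0000])

|AB| ∈ [11, 21]
|BC| ∈ {41}
|AC| ∈ [20, 62]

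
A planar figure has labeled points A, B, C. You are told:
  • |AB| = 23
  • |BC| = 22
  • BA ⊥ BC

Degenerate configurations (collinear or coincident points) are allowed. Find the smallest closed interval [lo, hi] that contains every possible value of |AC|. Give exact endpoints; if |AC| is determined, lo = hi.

|AB| ∈ {23}
|BC| ∈ {22}
|AC| ∈ {√(1013)}

|AC| = √(1013)  (≈ 31.8277)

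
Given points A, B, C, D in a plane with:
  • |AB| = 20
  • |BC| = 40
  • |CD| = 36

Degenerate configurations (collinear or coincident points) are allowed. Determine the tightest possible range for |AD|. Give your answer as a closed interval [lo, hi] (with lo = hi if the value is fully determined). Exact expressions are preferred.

|AD| ∈ [0, 96]  (≈ [0.0000, 96.0000])

|AB| ∈ {20}
|BC| ∈ {40}
|CD| ∈ {36}
|AC| ∈ [20, 60]
|BD| ∈ [4, 76]
|AD| ∈ [0, 96]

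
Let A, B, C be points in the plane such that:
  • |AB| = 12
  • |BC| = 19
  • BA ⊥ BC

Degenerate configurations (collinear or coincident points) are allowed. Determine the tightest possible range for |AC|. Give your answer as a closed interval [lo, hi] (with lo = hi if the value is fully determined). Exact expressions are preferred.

|AC| = √(505)  (≈ 22.4722)

|AB| ∈ {12}
|BC| ∈ {19}
|AC| ∈ {√(505)}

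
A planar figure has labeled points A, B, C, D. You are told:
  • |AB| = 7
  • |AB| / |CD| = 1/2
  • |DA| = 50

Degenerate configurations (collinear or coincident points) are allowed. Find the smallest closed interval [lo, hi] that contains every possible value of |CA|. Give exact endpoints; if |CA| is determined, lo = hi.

|CA| ∈ [36, 64]  (≈ [36.0000, 64.0000])

|AB| ∈ {7}
|AD| ∈ {50}
|CD| ∈ {14}
|BD| ∈ [43, 57]
|AC| ∈ [36, 64]
|BC| ∈ [29, 71]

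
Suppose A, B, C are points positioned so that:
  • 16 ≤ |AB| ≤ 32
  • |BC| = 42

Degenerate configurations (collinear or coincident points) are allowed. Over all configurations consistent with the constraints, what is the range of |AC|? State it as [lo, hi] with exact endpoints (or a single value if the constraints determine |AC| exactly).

|AB| ∈ [16, 32]
|BC| ∈ {42}
|AC| ∈ [10, 74]

|AC| ∈ [10, 74]  (≈ [10.0000, 74.0000])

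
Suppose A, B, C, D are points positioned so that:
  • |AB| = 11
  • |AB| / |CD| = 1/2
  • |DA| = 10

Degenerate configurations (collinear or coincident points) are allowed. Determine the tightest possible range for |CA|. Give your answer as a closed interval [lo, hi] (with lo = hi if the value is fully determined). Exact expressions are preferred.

|CA| ∈ [12, 32]  (≈ [12.0000, 32.0000])

|AB| ∈ {11}
|AD| ∈ {10}
|CD| ∈ {22}
|BD| ∈ [1, 21]
|AC| ∈ [12, 32]
|BC| ∈ [1, 43]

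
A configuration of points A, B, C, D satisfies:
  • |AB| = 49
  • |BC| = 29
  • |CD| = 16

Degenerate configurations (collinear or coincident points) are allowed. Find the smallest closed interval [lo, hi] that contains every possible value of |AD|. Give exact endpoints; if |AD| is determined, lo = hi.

|AD| ∈ [4, 94]  (≈ [4.0000, 94.0000])

|AB| ∈ {49}
|BC| ∈ {29}
|CD| ∈ {16}
|AC| ∈ [20, 78]
|BD| ∈ [13, 45]
|AD| ∈ [4, 94]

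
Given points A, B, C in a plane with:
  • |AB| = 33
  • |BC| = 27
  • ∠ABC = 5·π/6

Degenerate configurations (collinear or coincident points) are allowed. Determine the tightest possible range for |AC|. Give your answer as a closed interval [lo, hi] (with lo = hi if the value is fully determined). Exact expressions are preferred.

|AC| = 3·√(99·√(3) + 202)  (≈ 57.9764)

|AB| ∈ {33}
|BC| ∈ {27}
|AC| ∈ {3·√(99·√(3) + 202)}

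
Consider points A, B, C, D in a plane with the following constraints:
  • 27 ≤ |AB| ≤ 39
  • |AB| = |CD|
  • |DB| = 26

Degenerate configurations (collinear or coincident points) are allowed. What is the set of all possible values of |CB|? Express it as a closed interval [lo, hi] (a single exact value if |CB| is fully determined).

|AB| ∈ [27, 39]
|BD| ∈ {26}
|CD| ∈ [27, 39]
|AD| ∈ [1, 65]
|BC| ∈ [1, 65]
|AC| ∈ [0, 104]

|CB| ∈ [1, 65]  (≈ [1.0000, 65.0000])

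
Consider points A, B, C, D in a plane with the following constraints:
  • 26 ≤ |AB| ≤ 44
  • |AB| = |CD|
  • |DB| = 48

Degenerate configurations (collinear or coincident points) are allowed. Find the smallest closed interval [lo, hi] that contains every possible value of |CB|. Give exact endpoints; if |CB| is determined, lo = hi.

|CB| ∈ [4, 92]  (≈ [4.0000, 92.0000])

|AB| ∈ [26, 44]
|BD| ∈ {48}
|CD| ∈ [26, 44]
|AD| ∈ [4, 92]
|BC| ∈ [4, 92]
|AC| ∈ [0, 136]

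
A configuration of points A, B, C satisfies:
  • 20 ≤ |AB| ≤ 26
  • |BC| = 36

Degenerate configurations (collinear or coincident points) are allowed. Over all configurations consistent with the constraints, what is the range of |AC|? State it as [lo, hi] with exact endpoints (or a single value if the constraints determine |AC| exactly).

|AB| ∈ [20, 26]
|BC| ∈ {36}
|AC| ∈ [10, 62]

|AC| ∈ [10, 62]  (≈ [10.0000, 62.0000])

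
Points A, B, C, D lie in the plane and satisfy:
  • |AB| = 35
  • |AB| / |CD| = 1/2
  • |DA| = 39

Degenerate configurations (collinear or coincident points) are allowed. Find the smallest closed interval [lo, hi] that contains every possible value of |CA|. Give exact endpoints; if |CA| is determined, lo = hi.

|CA| ∈ [31, 109]  (≈ [31.0000, 109.0000])

|AB| ∈ {35}
|AD| ∈ {39}
|CD| ∈ {70}
|BD| ∈ [4, 74]
|AC| ∈ [31, 109]
|BC| ∈ [0, 144]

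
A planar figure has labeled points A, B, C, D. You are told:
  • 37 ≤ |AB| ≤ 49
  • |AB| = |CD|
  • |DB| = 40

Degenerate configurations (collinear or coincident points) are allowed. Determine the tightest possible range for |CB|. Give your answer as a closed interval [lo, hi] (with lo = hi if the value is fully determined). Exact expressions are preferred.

|CB| ∈ [0, 89]  (≈ [0.0000, 89.0000])

|AB| ∈ [37, 49]
|BD| ∈ {40}
|CD| ∈ [37, 49]
|AD| ∈ [0, 89]
|BC| ∈ [0, 89]
|AC| ∈ [0, 138]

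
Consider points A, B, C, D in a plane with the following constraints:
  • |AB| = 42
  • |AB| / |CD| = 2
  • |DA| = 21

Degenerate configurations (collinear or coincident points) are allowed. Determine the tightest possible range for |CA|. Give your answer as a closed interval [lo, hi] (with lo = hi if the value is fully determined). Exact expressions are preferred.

|AB| ∈ {42}
|AD| ∈ {21}
|CD| ∈ {21}
|BD| ∈ [21, 63]
|AC| ∈ [0, 42]
|BC| ∈ [0, 84]

|CA| ∈ [0, 42]  (≈ [0.0000, 42.0000])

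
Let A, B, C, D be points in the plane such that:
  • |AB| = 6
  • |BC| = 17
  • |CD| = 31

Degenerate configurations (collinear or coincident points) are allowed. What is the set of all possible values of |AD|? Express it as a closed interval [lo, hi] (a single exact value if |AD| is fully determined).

|AB| ∈ {6}
|BC| ∈ {17}
|CD| ∈ {31}
|AC| ∈ [11, 23]
|BD| ∈ [14, 48]
|AD| ∈ [8, 54]

|AD| ∈ [8, 54]  (≈ [8.0000, 54.0000])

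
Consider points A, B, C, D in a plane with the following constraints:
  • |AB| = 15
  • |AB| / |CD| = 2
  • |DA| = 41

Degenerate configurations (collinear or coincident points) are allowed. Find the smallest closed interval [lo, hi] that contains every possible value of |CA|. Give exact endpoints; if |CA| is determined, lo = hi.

|AB| ∈ {15}
|AD| ∈ {41}
|CD| ∈ {15/2}
|BD| ∈ [26, 56]
|AC| ∈ [67/2, 97/2]
|BC| ∈ [37/2, 127/2]

|CA| ∈ [67/2, 97/2]  (≈ [33.5000, 48.5000])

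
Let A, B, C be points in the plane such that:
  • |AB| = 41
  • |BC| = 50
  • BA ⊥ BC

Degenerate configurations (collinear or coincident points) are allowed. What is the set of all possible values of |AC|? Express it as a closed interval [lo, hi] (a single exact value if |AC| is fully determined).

|AB| ∈ {41}
|BC| ∈ {50}
|AC| ∈ {√(4181)}

|AC| = √(4181)  (≈ 64.6607)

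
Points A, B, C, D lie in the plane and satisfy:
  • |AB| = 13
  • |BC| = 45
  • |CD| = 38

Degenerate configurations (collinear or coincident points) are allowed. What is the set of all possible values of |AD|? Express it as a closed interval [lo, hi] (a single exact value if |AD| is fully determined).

|AD| ∈ [0, 96]  (≈ [0.0000, 96.0000])

|AB| ∈ {13}
|BC| ∈ {45}
|CD| ∈ {38}
|AC| ∈ [32, 58]
|BD| ∈ [7, 83]
|AD| ∈ [0, 96]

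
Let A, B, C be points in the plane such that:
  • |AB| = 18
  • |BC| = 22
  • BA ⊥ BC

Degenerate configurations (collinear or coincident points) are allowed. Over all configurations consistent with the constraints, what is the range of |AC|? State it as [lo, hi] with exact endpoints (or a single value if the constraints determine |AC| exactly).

|AC| = 2·√(202)  (≈ 28.4253)

|AB| ∈ {18}
|BC| ∈ {22}
|AC| ∈ {2·√(202)}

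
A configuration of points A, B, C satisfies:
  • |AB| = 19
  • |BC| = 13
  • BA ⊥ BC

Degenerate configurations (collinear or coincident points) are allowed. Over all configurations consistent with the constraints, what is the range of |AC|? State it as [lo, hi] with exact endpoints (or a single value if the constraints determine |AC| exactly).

|AC| = √(530)  (≈ 23.0217)

|AB| ∈ {19}
|BC| ∈ {13}
|AC| ∈ {√(530)}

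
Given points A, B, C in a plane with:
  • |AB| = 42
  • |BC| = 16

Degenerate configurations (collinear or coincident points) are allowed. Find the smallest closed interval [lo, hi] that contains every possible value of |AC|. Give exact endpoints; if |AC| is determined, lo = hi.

|AC| ∈ [26, 58]  (≈ [26.0000, 58.0000])

|AB| ∈ {42}
|BC| ∈ {16}
|AC| ∈ [26, 58]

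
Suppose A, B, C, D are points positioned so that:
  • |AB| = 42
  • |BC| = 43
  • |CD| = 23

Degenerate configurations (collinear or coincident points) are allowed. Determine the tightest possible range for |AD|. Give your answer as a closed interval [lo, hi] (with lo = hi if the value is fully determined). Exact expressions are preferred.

|AB| ∈ {42}
|BC| ∈ {43}
|CD| ∈ {23}
|AC| ∈ [1, 85]
|BD| ∈ [20, 66]
|AD| ∈ [0, 108]

|AD| ∈ [0, 108]  (≈ [0.0000, 108.0000])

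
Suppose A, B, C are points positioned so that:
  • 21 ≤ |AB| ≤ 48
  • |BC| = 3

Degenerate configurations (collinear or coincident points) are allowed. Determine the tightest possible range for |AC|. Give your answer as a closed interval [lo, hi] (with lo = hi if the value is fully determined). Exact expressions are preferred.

|AC| ∈ [18, 51]  (≈ [18.0000, 51.0000])

|AB| ∈ [21, 48]
|BC| ∈ {3}
|AC| ∈ [18, 51]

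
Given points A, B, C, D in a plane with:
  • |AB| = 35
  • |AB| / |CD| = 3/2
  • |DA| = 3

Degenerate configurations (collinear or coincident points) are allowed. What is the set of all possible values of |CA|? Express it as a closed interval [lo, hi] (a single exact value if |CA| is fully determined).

|AB| ∈ {35}
|AD| ∈ {3}
|CD| ∈ {70/3}
|BD| ∈ [32, 38]
|AC| ∈ [61/3, 79/3]
|BC| ∈ [26/3, 184/3]

|CA| ∈ [61/3, 79/3]  (≈ [20.3333, 26.3333])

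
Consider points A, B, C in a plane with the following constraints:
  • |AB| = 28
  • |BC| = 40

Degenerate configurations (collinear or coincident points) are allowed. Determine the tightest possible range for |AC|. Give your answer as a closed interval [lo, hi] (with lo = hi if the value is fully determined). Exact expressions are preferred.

|AB| ∈ {28}
|BC| ∈ {40}
|AC| ∈ [12, 68]

|AC| ∈ [12, 68]  (≈ [12.0000, 68.0000])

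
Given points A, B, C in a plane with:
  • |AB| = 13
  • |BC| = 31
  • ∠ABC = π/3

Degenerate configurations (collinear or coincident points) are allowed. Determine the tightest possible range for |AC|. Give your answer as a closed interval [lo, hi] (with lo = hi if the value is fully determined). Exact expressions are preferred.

|AC| = √(727)  (≈ 26.9629)

|AB| ∈ {13}
|BC| ∈ {31}
|AC| ∈ {√(727)}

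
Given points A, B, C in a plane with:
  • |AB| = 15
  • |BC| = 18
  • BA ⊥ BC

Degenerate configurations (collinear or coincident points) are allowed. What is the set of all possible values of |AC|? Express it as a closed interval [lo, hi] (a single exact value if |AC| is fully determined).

|AB| ∈ {15}
|BC| ∈ {18}
|AC| ∈ {3·√(61)}

|AC| = 3·√(61)  (≈ 23.4307)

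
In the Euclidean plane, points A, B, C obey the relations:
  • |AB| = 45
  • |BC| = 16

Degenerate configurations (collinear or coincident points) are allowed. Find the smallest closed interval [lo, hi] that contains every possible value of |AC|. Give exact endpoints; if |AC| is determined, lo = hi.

|AC| ∈ [29, 61]  (≈ [29.0000, 61.0000])

|AB| ∈ {45}
|BC| ∈ {16}
|AC| ∈ [29, 61]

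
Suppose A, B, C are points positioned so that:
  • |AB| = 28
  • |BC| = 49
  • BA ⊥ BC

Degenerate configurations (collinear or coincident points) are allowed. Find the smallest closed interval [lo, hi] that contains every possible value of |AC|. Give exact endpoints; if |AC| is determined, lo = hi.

|AB| ∈ {28}
|BC| ∈ {49}
|AC| ∈ {7·√(65)}

|AC| = 7·√(65)  (≈ 56.4358)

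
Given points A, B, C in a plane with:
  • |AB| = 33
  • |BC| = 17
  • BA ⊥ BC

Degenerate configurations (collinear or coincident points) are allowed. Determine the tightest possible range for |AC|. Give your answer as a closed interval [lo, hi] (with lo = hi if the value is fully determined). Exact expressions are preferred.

|AC| = √(1378)  (≈ 37.1214)

|AB| ∈ {33}
|BC| ∈ {17}
|AC| ∈ {√(1378)}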